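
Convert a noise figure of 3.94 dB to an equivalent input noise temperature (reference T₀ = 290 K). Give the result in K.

428 K

F = 10^(3.94/10) = 2.47742
T_e = (F − 1)·T₀ = (2.47742 − 1) × 290 = 428 K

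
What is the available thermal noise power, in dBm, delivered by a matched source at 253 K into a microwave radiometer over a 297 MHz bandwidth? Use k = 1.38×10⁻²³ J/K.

P_n = kTB = 1.38×10⁻²³ × 253 × 2.97×10⁸ = 1.04×10⁻¹² W
In dBm: 10 log₁₀(1.04×10⁻¹² / 10⁻³) = −89.8 dBm

−89.8 dBm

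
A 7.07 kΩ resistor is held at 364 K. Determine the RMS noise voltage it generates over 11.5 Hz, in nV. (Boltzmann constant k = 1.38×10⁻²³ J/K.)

V_n = √(4kTRB)
4kTRB = 4 × 1.38×10⁻²³ × 364 × 7.07×10³ × 1.15×10¹ = 1.63×10⁻¹⁵ V²
V_n = √(1.63×10⁻¹⁵) = 4.04×10⁻⁸ V = 40.4 nV

40.4 nV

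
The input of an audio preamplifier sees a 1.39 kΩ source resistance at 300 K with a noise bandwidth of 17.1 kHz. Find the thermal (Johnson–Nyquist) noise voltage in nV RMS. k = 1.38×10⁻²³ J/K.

627 nV

V_n = √(4kTRB)
4kTRB = 4 × 1.38×10⁻²³ × 300 × 1.39×10³ × 1.71×10⁴ = 3.94×10⁻¹³ V²
V_n = √(3.94×10⁻¹³) = 6.27×10⁻⁷ V = 627 nV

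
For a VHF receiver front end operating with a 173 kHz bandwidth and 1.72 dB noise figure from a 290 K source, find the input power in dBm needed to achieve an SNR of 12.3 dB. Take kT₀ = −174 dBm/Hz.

Sensitivity = −174 + 10 log₁₀(B) + NF + SNR_min
= −174 + 52.38 + 1.72 + 12.3
= −107.60 dBm → −107.6 dBm

−107.6 dBm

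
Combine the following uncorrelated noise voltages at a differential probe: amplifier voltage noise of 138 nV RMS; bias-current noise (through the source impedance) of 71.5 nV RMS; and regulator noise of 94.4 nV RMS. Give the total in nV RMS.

Uncorrelated sources add in power (mean-square): V_tot = √(ΣV_i²)
V_tot = √[(1.38×10⁻⁷)² + (7.15×10⁻⁸)² + (9.44×10⁻⁸)²] = 1.82×10⁻⁷ V = 182 nV

182 nV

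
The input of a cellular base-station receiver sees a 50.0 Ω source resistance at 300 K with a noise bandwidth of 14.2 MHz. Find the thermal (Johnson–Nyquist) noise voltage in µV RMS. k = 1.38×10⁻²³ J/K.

3.43 µV

V_n = √(4kTRB)
4kTRB = 4 × 1.38×10⁻²³ × 300 × 5.00×10¹ × 1.42×10⁷ = 1.18×10⁻¹¹ V²
V_n = √(1.18×10⁻¹¹) = 3.43×10⁻⁶ V = 3.43 µV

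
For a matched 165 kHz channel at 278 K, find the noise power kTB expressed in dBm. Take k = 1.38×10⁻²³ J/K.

−122.0 dBm

P_n = kTB = 1.38×10⁻²³ × 278 × 1.65×10⁵ = 6.33×10⁻¹⁶ W
In dBm: 10 log₁₀(6.33×10⁻¹⁶ / 10⁻³) = −122.0 dBm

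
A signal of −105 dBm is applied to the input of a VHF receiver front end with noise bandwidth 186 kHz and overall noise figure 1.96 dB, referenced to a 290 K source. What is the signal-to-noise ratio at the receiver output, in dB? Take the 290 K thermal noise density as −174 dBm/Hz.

14.3 dB

Noise floor: N = −174 + 10 log₁₀(B) + NF
10 log₁₀(1.86×10⁵) = 52.7 dB
N = −174 + 52.7 + 1.96 = −119.34 dBm
SNR = P_sig − N = −105 − (−119.34) = 14.34 dB → 14.3 dB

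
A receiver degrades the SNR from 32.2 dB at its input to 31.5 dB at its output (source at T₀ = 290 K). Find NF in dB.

NF (dB) = SNR_in(dB) − SNR_out(dB) when the source is at T₀
NF = 32.2 − 31.5 = 0.7 dB

0.7 dB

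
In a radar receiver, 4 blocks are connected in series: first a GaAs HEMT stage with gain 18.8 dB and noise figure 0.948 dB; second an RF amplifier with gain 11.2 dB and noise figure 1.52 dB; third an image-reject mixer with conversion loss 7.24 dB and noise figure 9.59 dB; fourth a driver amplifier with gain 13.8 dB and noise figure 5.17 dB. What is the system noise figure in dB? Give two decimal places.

1.04 dB

Convert to linear (a loss of L dB is a gain of −L dB): F_i = 10^(NF_i/10), G_i = 10^(G_i,dB/10)
  Stage 1: F_1 = 10^(0.948/10) = 1.244, G_1 = 10^(18.8/10) = 75.86
  Stage 2: F_2 = 10^(1.52/10) = 1.419, G_2 = 10^(11.2/10) = 13.18
  Stage 3: F_3 = 10^(9.59/10) = 9.099, G_3 = 10^(−7.24/10) = 0.1888
  Stage 4: F_4 = 10^(5.17/10) = 3.289, G_4 = 10^(13.8/10) = 23.99
Friis cascade:
  F = 1.244 + (1.419 − 1)/75.86 + (9.099 − 1)/1000 + (3.289 − 1)/188.8 = 1.270
NF = 10 log₁₀(1.270) = 1.04 dB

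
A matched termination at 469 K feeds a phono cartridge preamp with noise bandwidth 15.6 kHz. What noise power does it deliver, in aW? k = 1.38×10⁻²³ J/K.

101 aW

P_n = kTB = 1.38×10⁻²³ × 469 × 1.56×10⁴ = 1.01×10⁻¹⁶ W = 101 aW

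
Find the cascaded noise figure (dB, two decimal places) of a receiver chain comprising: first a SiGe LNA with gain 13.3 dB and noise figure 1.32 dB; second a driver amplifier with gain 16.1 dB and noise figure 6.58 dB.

1.82 dB

Convert to linear (a loss of L dB is a gain of −L dB): F_i = 10^(NF_i/10), G_i = 10^(G_i,dB/10)
  Stage 1: F_1 = 10^(1.32/10) = 1.355, G_1 = 10^(13.3/10) = 21.38
  Stage 2: F_2 = 10^(6.58/10) = 4.550, G_2 = 10^(16.1/10) = 40.74
Friis cascade:
  F = 1.355 + (4.550 − 1)/21.38 = 1.521
NF = 10 log₁₀(1.521) = 1.82 dB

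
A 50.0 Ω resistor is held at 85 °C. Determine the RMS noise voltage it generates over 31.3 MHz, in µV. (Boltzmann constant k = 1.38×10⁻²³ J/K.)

5.56 µV

T = 85 °C + 273.15 = 358.15 K
V_n = √(4kTRB)
4kTRB = 4 × 1.38×10⁻²³ × 358.15 × 5.00×10¹ × 3.13×10⁷ = 3.09×10⁻¹¹ V²
V_n = √(3.09×10⁻¹¹) = 5.56×10⁻⁶ V = 5.56 µV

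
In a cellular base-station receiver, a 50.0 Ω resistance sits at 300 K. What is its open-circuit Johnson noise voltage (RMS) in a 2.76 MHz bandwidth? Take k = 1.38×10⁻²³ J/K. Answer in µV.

V_n = √(4kTRB)
4kTRB = 4 × 1.38×10⁻²³ × 300 × 5.00×10¹ × 2.76×10⁶ = 2.29×10⁻¹² V²
V_n = √(2.29×10⁻¹²) = 1.51×10⁻⁶ V = 1.51 µV

1.51 µV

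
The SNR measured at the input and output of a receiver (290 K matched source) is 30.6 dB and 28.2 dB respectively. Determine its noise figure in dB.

NF (dB) = SNR_in(dB) − SNR_out(dB) when the source is at T₀
NF = 30.6 − 28.2 = 2.4 dB

2.4 dB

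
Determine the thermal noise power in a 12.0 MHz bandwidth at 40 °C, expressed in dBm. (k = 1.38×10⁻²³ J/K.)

−102.9 dBm

T = 40 °C + 273.15 = 313.15 K
P_n = kTB = 1.38×10⁻²³ × 313.15 × 1.20×10⁷ = 5.19×10⁻¹⁴ W
In dBm: 10 log₁₀(5.19×10⁻¹⁴ / 10⁻³) = −102.9 dBm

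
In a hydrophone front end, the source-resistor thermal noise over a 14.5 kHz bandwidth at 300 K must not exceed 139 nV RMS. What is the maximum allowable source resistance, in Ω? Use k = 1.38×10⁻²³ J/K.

Johnson–Nyquist: V_n = √(4kTRB) ⇒ R = V_n² / (4kTB)
4kTB = 4 × 1.38×10⁻²³ × 300 × 1.45×10⁴ = 2.40×10⁻¹⁶
R = (1.39×10⁻⁷)² / 2.40×10⁻¹⁶ = 8.05×10¹ Ω = 80.5 Ω

80.5 Ω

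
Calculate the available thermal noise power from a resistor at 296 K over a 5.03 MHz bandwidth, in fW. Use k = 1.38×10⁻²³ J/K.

P_n = kTB = 1.38×10⁻²³ × 296 × 5.03×10⁶ = 2.05×10⁻¹⁴ W = 20.5 fW

20.5 fW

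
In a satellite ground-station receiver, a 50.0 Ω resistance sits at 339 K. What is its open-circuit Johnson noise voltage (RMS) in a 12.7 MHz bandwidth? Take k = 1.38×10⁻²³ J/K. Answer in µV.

V_n = √(4kTRB)
4kTRB = 4 × 1.38×10⁻²³ × 339 × 5.00×10¹ × 1.27×10⁷ = 1.19×10⁻¹¹ V²
V_n = √(1.19×10⁻¹¹) = 3.45×10⁻⁶ V = 3.45 µV

3.45 µV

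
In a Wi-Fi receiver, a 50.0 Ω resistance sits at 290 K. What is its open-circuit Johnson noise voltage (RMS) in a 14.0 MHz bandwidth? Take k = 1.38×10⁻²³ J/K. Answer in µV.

3.35 µV

V_n = √(4kTRB)
4kTRB = 4 × 1.38×10⁻²³ × 290 × 5.00×10¹ × 1.40×10⁷ = 1.12×10⁻¹¹ V²
V_n = √(1.12×10⁻¹¹) = 3.35×10⁻⁶ V = 3.35 µV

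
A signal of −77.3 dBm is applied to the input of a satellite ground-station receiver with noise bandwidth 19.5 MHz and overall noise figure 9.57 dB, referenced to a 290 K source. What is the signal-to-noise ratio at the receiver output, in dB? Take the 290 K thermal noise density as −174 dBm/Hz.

Noise floor: N = −174 + 10 log₁₀(B) + NF
10 log₁₀(1.95×10⁷) = 72.9 dB
N = −174 + 72.9 + 9.57 = −91.53 dBm
SNR = P_sig − N = −77.3 − (−91.53) = 14.23 dB → 14.2 dB

14.2 dB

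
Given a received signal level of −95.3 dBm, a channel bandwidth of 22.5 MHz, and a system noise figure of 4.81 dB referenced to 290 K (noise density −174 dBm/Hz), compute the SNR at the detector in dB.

Noise floor: N = −174 + 10 log₁₀(B) + NF
10 log₁₀(2.25×10⁷) = 73.52 dB
N = −174 + 73.52 + 4.81 = −95.67 dBm
SNR = P_sig − N = −95.3 − (−95.67) = 0.37 dB → 0.4 dB

0.4 dB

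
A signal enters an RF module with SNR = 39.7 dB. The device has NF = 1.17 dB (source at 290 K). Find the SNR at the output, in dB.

By definition F = SNR_in/SNR_out, so in dB: SNR_out = SNR_in − NF
SNR_out = 39.7 − 1.17 = 38.53 dB

38.53 dB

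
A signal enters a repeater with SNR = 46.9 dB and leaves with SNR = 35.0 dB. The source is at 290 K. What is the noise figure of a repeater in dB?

11.9 dB

NF (dB) = SNR_in(dB) − SNR_out(dB) when the source is at T₀
NF = 46.9 − 35.0 = 11.9 dB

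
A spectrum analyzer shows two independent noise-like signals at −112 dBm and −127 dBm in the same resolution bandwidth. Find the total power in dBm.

−111.9 dBm

Convert to linear, add, convert back:
P₁ = 6.31×10⁻¹⁵ W, P₂ = 2.00×10⁻¹⁶ W
P_tot = 6.51×10⁻¹⁵ W → 10 log₁₀(P_tot / 10⁻³) = −111.9 dBm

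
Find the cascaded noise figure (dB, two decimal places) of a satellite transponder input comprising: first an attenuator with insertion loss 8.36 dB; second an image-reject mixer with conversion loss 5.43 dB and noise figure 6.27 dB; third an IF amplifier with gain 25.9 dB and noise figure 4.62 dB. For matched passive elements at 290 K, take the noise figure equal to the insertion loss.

18.72 dB

Convert to linear (a loss of L dB is a gain of −L dB): F_i = 10^(NF_i/10), G_i = 10^(G_i,dB/10)
  Stage 1: F_1 = 10^(8.36/10) = 6.855, G_1 = 10^(−8.36/10) = 0.1459
  Stage 2: F_2 = 10^(6.27/10) = 4.236, G_2 = 10^(−5.43/10) = 0.2864
  Stage 3: F_3 = 10^(4.62/10) = 2.897, G_3 = 10^(25.9/10) = 389.0
Friis cascade:
  F = 6.855 + (4.236 − 1)/0.1459 + (2.897 − 1)/0.04178 = 74.45
NF = 10 log₁₀(74.45) = 18.72 dB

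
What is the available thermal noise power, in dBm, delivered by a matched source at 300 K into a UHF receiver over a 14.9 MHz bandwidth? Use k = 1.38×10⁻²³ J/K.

−102.1 dBm

P_n = kTB = 1.38×10⁻²³ × 300 × 1.49×10⁷ = 6.17×10⁻¹⁴ W
In dBm: 10 log₁₀(6.17×10⁻¹⁴ / 10⁻³) = −102.1 dBm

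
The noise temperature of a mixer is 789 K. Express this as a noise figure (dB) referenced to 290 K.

F = 1 + T_e/T₀ = 1 + 789/290 = 3.72069
NF = 10 log₁₀(3.72069) = 5.71 dB

5.71 dB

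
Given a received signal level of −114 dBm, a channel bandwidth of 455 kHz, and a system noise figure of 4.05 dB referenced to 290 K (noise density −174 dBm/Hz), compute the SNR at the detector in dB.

Noise floor: N = −174 + 10 log₁₀(B) + NF
10 log₁₀(4.55×10⁵) = 56.58 dB
N = −174 + 56.58 + 4.05 = −113.37 dBm
SNR = P_sig − N = −114 − (−113.37) = −0.63 dB → −0.6 dB

−0.6 dB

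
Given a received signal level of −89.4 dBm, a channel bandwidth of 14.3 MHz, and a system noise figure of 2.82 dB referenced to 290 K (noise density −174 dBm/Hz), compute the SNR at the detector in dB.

Noise floor: N = −174 + 10 log₁₀(B) + NF
10 log₁₀(1.43×10⁷) = 71.55 dB
N = −174 + 71.55 + 2.82 = −99.63 dBm
SNR = P_sig − N = −89.4 − (−99.63) = 10.23 dB → 10.2 dB

10.2 dB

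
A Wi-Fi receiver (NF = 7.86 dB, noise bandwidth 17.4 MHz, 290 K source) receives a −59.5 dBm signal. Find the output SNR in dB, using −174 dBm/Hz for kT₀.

34.2 dB

Noise floor: N = −174 + 10 log₁₀(B) + NF
10 log₁₀(1.74×10⁷) = 72.41 dB
N = −174 + 72.41 + 7.86 = −93.73 dBm
SNR = P_sig − N = −59.5 − (−93.73) = 34.23 dB → 34.2 dB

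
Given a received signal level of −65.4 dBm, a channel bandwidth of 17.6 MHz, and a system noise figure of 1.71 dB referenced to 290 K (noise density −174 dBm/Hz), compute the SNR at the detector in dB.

Noise floor: N = −174 + 10 log₁₀(B) + NF
10 log₁₀(1.76×10⁷) = 72.46 dB
N = −174 + 72.46 + 1.71 = −99.83 dBm
SNR = P_sig − N = −65.4 − (−99.83) = 34.43 dB → 34.4 dB

34.4 dB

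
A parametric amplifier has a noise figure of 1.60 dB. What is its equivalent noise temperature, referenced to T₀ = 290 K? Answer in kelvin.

F = 10^(1.60/10) = 1.44544
T_e = (F − 1)·T₀ = (1.44544 − 1) × 290 = 129 K

129 K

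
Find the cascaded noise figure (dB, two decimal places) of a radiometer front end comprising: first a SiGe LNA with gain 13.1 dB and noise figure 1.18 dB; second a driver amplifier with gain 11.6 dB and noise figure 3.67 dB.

Convert to linear (a loss of L dB is a gain of −L dB): F_i = 10^(NF_i/10), G_i = 10^(G_i,dB/10)
  Stage 1: F_1 = 10^(1.18/10) = 1.312, G_1 = 10^(13.1/10) = 20.42
  Stage 2: F_2 = 10^(3.67/10) = 2.328, G_2 = 10^(11.6/10) = 14.45
Friis cascade:
  F = 1.312 + (2.328 − 1)/20.42 = 1.377
NF = 10 log₁₀(1.377) = 1.39 dB

1.39 dB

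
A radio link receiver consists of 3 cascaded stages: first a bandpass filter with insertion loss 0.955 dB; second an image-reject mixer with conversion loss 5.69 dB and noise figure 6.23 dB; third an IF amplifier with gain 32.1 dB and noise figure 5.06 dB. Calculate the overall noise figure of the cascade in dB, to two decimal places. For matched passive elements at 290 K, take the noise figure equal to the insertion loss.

11.88 dB

Convert to linear (a loss of L dB is a gain of −L dB): F_i = 10^(NF_i/10), G_i = 10^(G_i,dB/10)
  Stage 1: F_1 = 10^(0.955/10) = 1.246, G_1 = 10^(−0.955/10) = 0.8026
  Stage 2: F_2 = 10^(6.23/10) = 4.198, G_2 = 10^(−5.69/10) = 0.2698
  Stage 3: F_3 = 10^(5.06/10) = 3.206, G_3 = 10^(32.1/10) = 1622
Friis cascade:
  F = 1.246 + (4.198 − 1)/0.8026 + (3.206 − 1)/0.2165 = 15.42
NF = 10 log₁₀(15.42) = 11.88 dB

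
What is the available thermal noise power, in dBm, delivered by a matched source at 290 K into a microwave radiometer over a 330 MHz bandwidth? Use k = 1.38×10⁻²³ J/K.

−88.8 dBm

P_n = kTB = 1.38×10⁻²³ × 290 × 3.30×10⁸ = 1.32×10⁻¹² W
In dBm: 10 log₁₀(1.32×10⁻¹² / 10⁻³) = −88.8 dBm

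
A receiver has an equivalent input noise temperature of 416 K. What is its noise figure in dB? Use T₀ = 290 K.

F = 1 + T_e/T₀ = 1 + 416/290 = 2.43448
NF = 10 log₁₀(2.43448) = 3.86 dB

3.86 dB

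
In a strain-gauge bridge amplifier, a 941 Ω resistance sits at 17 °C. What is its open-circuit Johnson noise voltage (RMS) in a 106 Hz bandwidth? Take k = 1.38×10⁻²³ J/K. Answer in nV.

40.0 nV

T = 17 °C + 273.15 = 290.15 K
V_n = √(4kTRB)
4kTRB = 4 × 1.38×10⁻²³ × 290.15 × 9.41×10² × 1.06×10² = 1.60×10⁻¹⁵ V²
V_n = √(1.60×10⁻¹⁵) = 4.00×10⁻⁸ V = 40.0 nV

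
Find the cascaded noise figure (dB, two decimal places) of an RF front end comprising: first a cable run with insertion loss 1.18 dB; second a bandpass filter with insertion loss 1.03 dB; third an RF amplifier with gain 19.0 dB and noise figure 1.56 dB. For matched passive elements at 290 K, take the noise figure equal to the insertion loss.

Convert to linear (a loss of L dB is a gain of −L dB): F_i = 10^(NF_i/10), G_i = 10^(G_i,dB/10)
  Stage 1: F_1 = 10^(1.18/10) = 1.312, G_1 = 10^(−1.18/10) = 0.7621
  Stage 2: F_2 = 10^(1.03/10) = 1.268, G_2 = 10^(−1.03/10) = 0.7889
  Stage 3: F_3 = 10^(1.56/10) = 1.432, G_3 = 10^(19.0/10) = 79.43
Friis cascade:
  F = 1.312 + (1.268 − 1)/0.7621 + (1.432 − 1)/0.6012 = 2.382
NF = 10 log₁₀(2.382) = 3.77 dB

3.77 dB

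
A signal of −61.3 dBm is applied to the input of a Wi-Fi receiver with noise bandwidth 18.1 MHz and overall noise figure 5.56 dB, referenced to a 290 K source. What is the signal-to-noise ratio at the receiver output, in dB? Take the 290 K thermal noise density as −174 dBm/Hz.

Noise floor: N = −174 + 10 log₁₀(B) + NF
10 log₁₀(1.81×10⁷) = 72.58 dB
N = −174 + 72.58 + 5.56 = −95.86 dBm
SNR = P_sig − N = −61.3 − (−95.86) = 34.56 dB → 34.6 dB

34.6 dB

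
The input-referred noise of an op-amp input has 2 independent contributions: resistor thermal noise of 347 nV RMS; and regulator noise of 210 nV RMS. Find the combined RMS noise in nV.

406 nV

Uncorrelated sources add in power (mean-square): V_tot = √(ΣV_i²)
V_tot = √[(3.47×10⁻⁷)² + (2.10×10⁻⁷)²] = 4.06×10⁻⁷ V = 406 nV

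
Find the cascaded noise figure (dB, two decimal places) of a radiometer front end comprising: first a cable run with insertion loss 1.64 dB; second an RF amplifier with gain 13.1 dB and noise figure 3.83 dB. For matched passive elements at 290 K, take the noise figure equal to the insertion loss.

5.47 dB

Convert to linear (a loss of L dB is a gain of −L dB): F_i = 10^(NF_i/10), G_i = 10^(G_i,dB/10)
  Stage 1: F_1 = 10^(1.64/10) = 1.459, G_1 = 10^(−1.64/10) = 0.6855
  Stage 2: F_2 = 10^(3.83/10) = 2.415, G_2 = 10^(13.1/10) = 20.42
Friis cascade:
  F = 1.459 + (2.415 − 1)/0.6855 = 3.524
NF = 10 log₁₀(3.524) = 5.47 dB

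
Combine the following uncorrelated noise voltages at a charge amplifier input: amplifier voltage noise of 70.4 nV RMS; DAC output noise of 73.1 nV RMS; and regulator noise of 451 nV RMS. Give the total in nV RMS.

462 nV

Uncorrelated sources add in power (mean-square): V_tot = √(ΣV_i²)
V_tot = √[(7.04×10⁻⁸)² + (7.31×10⁻⁸)² + (4.51×10⁻⁷)²] = 4.62×10⁻⁷ V = 462 nV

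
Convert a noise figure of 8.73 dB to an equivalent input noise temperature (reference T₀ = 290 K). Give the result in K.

1875 K

F = 10^(8.73/10) = 7.46449
T_e = (F − 1)·T₀ = (7.46449 − 1) × 290 = 1875 K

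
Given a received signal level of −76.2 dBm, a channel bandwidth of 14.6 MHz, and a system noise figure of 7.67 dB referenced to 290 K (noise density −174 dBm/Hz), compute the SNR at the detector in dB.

18.5 dB

Noise floor: N = −174 + 10 log₁₀(B) + NF
10 log₁₀(1.46×10⁷) = 71.64 dB
N = −174 + 71.64 + 7.67 = −94.69 dBm
SNR = P_sig − N = −76.2 − (−94.69) = 18.49 dB → 18.5 dB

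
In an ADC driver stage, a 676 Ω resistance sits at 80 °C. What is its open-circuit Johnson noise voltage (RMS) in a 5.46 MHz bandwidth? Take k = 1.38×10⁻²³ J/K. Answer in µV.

T = 80 °C + 273.15 = 353.15 K
V_n = √(4kTRB)
4kTRB = 4 × 1.38×10⁻²³ × 353.15 × 6.76×10² × 5.46×10⁶ = 7.20×10⁻¹¹ V²
V_n = √(7.20×10⁻¹¹) = 8.48×10⁻⁶ V = 8.48 µV

8.48 µV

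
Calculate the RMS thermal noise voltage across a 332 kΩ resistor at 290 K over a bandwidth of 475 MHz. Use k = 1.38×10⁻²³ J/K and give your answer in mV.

V_n = √(4kTRB)
4kTRB = 4 × 1.38×10⁻²³ × 290 × 3.32×10⁵ × 4.75×10⁸ = 2.52×10⁻⁶ V²
V_n = √(2.52×10⁻⁶) = 1.59×10⁻³ V = 1.59 mV

1.59 mV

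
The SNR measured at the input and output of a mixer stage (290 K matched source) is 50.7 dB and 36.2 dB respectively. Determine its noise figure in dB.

14.5 dB

NF (dB) = SNR_in(dB) − SNR_out(dB) when the source is at T₀
NF = 50.7 − 36.2 = 14.5 dB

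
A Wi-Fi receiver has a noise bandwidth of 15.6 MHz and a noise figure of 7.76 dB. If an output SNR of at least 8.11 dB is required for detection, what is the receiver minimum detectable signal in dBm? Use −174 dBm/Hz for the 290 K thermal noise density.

−86.2 dBm

Sensitivity = −174 + 10 log₁₀(B) + NF + SNR_min
= −174 + 71.93 + 7.76 + 8.11
= −86.20 dBm → −86.2 dBm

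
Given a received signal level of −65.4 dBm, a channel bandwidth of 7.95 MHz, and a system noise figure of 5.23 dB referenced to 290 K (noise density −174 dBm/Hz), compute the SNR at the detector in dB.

34.4 dB

Noise floor: N = −174 + 10 log₁₀(B) + NF
10 log₁₀(7.95×10⁶) = 69 dB
N = −174 + 69 + 5.23 = −99.77 dBm
SNR = P_sig − N = −65.4 − (−99.77) = 34.37 dB → 34.4 dB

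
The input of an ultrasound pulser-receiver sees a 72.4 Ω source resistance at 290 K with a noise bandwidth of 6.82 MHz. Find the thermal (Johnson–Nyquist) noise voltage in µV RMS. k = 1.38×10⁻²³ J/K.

2.81 µV

V_n = √(4kTRB)
4kTRB = 4 × 1.38×10⁻²³ × 290 × 7.24×10¹ × 6.82×10⁶ = 7.90×10⁻¹² V²
V_n = √(7.90×10⁻¹²) = 2.81×10⁻⁶ V = 2.81 µV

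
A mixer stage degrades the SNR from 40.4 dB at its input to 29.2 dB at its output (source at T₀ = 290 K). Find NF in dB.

NF (dB) = SNR_in(dB) − SNR_out(dB) when the source is at T₀
NF = 40.4 − 29.2 = 11.2 dB

11.2 dB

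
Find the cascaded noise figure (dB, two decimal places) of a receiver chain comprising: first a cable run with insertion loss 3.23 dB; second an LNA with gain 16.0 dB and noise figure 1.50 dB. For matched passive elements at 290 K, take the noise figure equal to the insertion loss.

Convert to linear (a loss of L dB is a gain of −L dB): F_i = 10^(NF_i/10), G_i = 10^(G_i,dB/10)
  Stage 1: F_1 = 10^(3.23/10) = 2.104, G_1 = 10^(−3.23/10) = 0.4753
  Stage 2: F_2 = 10^(1.50/10) = 1.413, G_2 = 10^(16.0/10) = 39.81
Friis cascade:
  F = 2.104 + (1.413 − 1)/0.4753 = 2.972
NF = 10 log₁₀(2.972) = 4.73 dB

4.73 dB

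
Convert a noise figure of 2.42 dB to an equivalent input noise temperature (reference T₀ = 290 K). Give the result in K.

216 K

F = 10^(2.42/10) = 1.74582
T_e = (F − 1)·T₀ = (1.74582 − 1) × 290 = 216 K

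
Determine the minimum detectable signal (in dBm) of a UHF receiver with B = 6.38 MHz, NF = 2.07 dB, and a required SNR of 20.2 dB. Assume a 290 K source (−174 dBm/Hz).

−83.7 dBm

Sensitivity = −174 + 10 log₁₀(B) + NF + SNR_min
= −174 + 68.05 + 2.07 + 20.2
= −83.68 dBm → −83.7 dBm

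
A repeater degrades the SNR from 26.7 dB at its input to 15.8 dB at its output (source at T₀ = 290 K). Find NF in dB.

NF (dB) = SNR_in(dB) − SNR_out(dB) when the source is at T₀
NF = 26.7 − 15.8 = 10.9 dB

10.9 dB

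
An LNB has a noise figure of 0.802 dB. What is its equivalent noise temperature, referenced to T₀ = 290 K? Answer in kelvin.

58.8 K

F = 10^(0.802/10) = 1.20282
T_e = (F − 1)·T₀ = (1.20282 − 1) × 290 = 58.8 K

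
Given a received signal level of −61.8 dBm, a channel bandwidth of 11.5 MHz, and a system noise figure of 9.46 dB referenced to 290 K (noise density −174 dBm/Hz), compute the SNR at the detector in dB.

Noise floor: N = −174 + 10 log₁₀(B) + NF
10 log₁₀(1.15×10⁷) = 70.61 dB
N = −174 + 70.61 + 9.46 = −93.93 dBm
SNR = P_sig − N = −61.8 − (−93.93) = 32.13 dB → 32.1 dB

32.1 dB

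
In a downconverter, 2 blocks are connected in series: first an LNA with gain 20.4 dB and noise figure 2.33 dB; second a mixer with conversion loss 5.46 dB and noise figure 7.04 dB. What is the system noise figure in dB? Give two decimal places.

2.42 dB

Convert to linear (a loss of L dB is a gain of −L dB): F_i = 10^(NF_i/10), G_i = 10^(G_i,dB/10)
  Stage 1: F_1 = 10^(2.33/10) = 1.710, G_1 = 10^(20.4/10) = 109.6
  Stage 2: F_2 = 10^(7.04/10) = 5.058, G_2 = 10^(−5.46/10) = 0.2844
Friis cascade:
  F = 1.710 + (5.058 − 1)/109.6 = 1.747
NF = 10 log₁₀(1.747) = 2.42 dB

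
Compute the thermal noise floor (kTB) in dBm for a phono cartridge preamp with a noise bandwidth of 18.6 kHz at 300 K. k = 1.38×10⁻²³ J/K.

P_n = kTB = 1.38×10⁻²³ × 300 × 1.86×10⁴ = 7.70×10⁻¹⁷ W
In dBm: 10 log₁₀(7.70×10⁻¹⁷ / 10⁻³) = −131.1 dBm

−131.1 dBm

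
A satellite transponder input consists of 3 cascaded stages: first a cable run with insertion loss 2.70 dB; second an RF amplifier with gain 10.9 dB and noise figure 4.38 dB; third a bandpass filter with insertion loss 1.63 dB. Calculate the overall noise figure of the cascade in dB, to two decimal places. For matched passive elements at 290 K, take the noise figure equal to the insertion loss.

Convert to linear (a loss of L dB is a gain of −L dB): F_i = 10^(NF_i/10), G_i = 10^(G_i,dB/10)
  Stage 1: F_1 = 10^(2.70/10) = 1.862, G_1 = 10^(−2.70/10) = 0.5370
  Stage 2: F_2 = 10^(4.38/10) = 2.742, G_2 = 10^(10.9/10) = 12.30
  Stage 3: F_3 = 10^(1.63/10) = 1.455, G_3 = 10^(−1.63/10) = 0.6871
Friis cascade:
  F = 1.862 + (2.742 − 1)/0.5370 + (1.455 − 1)/6.607 = 5.174
NF = 10 log₁₀(5.174) = 7.14 dB

7.14 dB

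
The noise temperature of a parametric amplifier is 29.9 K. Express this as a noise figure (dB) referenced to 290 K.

0.426 dB

F = 1 + T_e/T₀ = 1 + 29.9/290 = 1.1031
NF = 10 log₁₀(1.1031) = 0.426 dB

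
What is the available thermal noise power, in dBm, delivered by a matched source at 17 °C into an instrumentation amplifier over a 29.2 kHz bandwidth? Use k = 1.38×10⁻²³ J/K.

T = 17 °C + 273.15 = 290.15 K
P_n = kTB = 1.38×10⁻²³ × 290.15 × 2.92×10⁴ = 1.17×10⁻¹⁶ W
In dBm: 10 log₁₀(1.17×10⁻¹⁶ / 10⁻³) = −129.3 dBm

−129.3 dBm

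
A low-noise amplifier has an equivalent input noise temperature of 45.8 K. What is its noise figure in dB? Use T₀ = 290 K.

0.637 dB

F = 1 + T_e/T₀ = 1 + 45.8/290 = 1.15793
NF = 10 log₁₀(1.15793) = 0.637 dB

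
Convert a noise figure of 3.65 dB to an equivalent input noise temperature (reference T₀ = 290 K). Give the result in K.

F = 10^(3.65/10) = 2.31739
T_e = (F − 1)·T₀ = (2.31739 − 1) × 290 = 382 K

382 K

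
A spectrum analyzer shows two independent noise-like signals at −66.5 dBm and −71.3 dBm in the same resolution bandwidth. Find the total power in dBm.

Convert to linear, add, convert back:
P₁ = 2.24×10⁻¹⁰ W, P₂ = 7.41×10⁻¹¹ W
P_tot = 2.98×10⁻¹⁰ W → 10 log₁₀(P_tot / 10⁻³) = −65.3 dBm

−65.3 dBm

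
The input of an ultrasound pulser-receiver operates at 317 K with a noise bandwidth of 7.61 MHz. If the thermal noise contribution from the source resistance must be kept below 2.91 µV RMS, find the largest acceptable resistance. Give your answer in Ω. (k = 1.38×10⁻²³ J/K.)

63.6 Ω

Johnson–Nyquist: V_n = √(4kTRB) ⇒ R = V_n² / (4kTB)
4kTB = 4 × 1.38×10⁻²³ × 317 × 7.61×10⁶ = 1.33×10⁻¹³
R = (2.91×10⁻⁶)² / 1.33×10⁻¹³ = 6.36×10¹ Ω = 63.6 Ω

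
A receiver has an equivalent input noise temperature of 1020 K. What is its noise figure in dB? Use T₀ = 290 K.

F = 1 + T_e/T₀ = 1 + 1020/290 = 4.51724
NF = 10 log₁₀(4.51724) = 6.55 dB

6.55 dB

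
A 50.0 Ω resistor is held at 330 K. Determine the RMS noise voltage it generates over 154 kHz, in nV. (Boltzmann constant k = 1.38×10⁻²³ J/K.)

375 nV

V_n = √(4kTRB)
4kTRB = 4 × 1.38×10⁻²³ × 330 × 5.00×10¹ × 1.54×10⁵ = 1.40×10⁻¹³ V²
V_n = √(1.40×10⁻¹³) = 3.75×10⁻⁷ V = 375 nV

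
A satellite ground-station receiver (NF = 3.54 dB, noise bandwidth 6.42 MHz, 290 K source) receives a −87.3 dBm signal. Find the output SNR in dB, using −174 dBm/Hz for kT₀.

15.1 dB

Noise floor: N = −174 + 10 log₁₀(B) + NF
10 log₁₀(6.42×10⁶) = 68.08 dB
N = −174 + 68.08 + 3.54 = −102.38 dBm
SNR = P_sig − N = −87.3 − (−102.38) = 15.08 dB → 15.1 dB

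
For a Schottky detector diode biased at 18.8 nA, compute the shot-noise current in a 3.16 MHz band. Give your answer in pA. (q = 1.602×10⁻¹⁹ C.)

I_n = √(2qI·B)
2qI·B = 2 × 1.602×10⁻¹⁹ × 1.88×10⁻⁸ × 3.16×10⁶ = 1.90×10⁻²⁰ A²
I_n = √(1.90×10⁻²⁰) = 1.38×10⁻¹⁰ A = 138 pA

138 pA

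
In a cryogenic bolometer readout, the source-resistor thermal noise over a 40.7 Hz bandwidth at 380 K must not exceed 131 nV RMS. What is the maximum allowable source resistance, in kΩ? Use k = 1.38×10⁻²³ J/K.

20.1 kΩ

Johnson–Nyquist: V_n = √(4kTRB) ⇒ R = V_n² / (4kTB)
4kTB = 4 × 1.38×10⁻²³ × 380 × 4.07×10¹ = 8.54×10⁻¹⁹
R = (1.31×10⁻⁷)² / 8.54×10⁻¹⁹ = 2.01×10⁴ Ω = 20.1 kΩ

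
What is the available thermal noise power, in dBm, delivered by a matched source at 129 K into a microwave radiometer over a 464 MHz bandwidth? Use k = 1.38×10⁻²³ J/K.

−90.8 dBm

P_n = kTB = 1.38×10⁻²³ × 129 × 4.64×10⁸ = 8.26×10⁻¹³ W
In dBm: 10 log₁₀(8.26×10⁻¹³ / 10⁻³) = −90.8 dBm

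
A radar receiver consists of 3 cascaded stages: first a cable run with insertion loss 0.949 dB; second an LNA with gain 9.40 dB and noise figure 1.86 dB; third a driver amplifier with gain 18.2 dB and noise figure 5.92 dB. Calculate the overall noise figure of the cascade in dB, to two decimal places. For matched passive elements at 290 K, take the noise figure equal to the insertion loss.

3.66 dB

Convert to linear (a loss of L dB is a gain of −L dB): F_i = 10^(NF_i/10), G_i = 10^(G_i,dB/10)
  Stage 1: F_1 = 10^(0.949/10) = 1.244, G_1 = 10^(−0.949/10) = 0.8037
  Stage 2: F_2 = 10^(1.86/10) = 1.535, G_2 = 10^(9.40/10) = 8.710
  Stage 3: F_3 = 10^(5.92/10) = 3.908, G_3 = 10^(18.2/10) = 66.07
Friis cascade:
  F = 1.244 + (1.535 − 1)/0.8037 + (3.908 − 1)/7.000 = 2.325
NF = 10 log₁₀(2.325) = 3.66 dB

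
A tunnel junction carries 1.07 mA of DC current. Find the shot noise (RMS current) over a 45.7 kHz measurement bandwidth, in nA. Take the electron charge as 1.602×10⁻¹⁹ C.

3.96 nA

I_n = √(2qI·B)
2qI·B = 2 × 1.602×10⁻¹⁹ × 1.07×10⁻³ × 4.57×10⁴ = 1.57×10⁻¹⁷ A²
I_n = √(1.57×10⁻¹⁷) = 3.96×10⁻⁹ A = 3.96 nA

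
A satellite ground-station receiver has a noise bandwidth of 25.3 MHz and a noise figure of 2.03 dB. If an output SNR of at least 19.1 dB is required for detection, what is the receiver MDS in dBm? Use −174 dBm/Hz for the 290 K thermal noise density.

−78.8 dBm

Sensitivity = −174 + 10 log₁₀(B) + NF + SNR_min
= −174 + 74.03 + 2.03 + 19.1
= −78.84 dBm → −78.8 dBm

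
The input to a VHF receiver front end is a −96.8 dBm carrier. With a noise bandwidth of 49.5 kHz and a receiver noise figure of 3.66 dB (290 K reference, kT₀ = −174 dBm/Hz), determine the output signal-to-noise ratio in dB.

Noise floor: N = −174 + 10 log₁₀(B) + NF
10 log₁₀(4.95×10⁴) = 46.95 dB
N = −174 + 46.95 + 3.66 = −123.39 dBm
SNR = P_sig − N = −96.8 − (−123.39) = 26.59 dB → 26.6 dB

26.6 dB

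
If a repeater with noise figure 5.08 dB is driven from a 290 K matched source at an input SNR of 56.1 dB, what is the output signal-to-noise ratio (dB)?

By definition F = SNR_in/SNR_out, so in dB: SNR_out = SNR_in − NF
SNR_out = 56.1 − 5.08 = 51.02 dB

51.02 dB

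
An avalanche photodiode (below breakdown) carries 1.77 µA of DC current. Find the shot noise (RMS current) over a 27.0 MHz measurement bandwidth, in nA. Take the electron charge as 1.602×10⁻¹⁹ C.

I_n = √(2qI·B)
2qI·B = 2 × 1.602×10⁻¹⁹ × 1.77×10⁻⁶ × 2.70×10⁷ = 1.53×10⁻¹⁷ A²
I_n = √(1.53×10⁻¹⁷) = 3.91×10⁻⁹ A = 3.91 nA

3.91 nA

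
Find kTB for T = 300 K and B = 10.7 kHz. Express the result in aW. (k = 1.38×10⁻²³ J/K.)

P_n = kTB = 1.38×10⁻²³ × 300 × 1.07×10⁴ = 4.43×10⁻¹⁷ W = 44.3 aW

44.3 aW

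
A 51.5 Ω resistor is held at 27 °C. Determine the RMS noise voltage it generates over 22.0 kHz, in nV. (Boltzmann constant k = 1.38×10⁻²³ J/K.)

137 nV

T = 27 °C + 273.15 = 300.15 K
V_n = √(4kTRB)
4kTRB = 4 × 1.38×10⁻²³ × 300.15 × 5.15×10¹ × 2.20×10⁴ = 1.88×10⁻¹⁴ V²
V_n = √(1.88×10⁻¹⁴) = 1.37×10⁻⁷ V = 137 nV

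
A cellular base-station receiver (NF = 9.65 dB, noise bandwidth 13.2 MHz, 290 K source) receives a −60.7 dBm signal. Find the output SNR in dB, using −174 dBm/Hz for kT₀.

Noise floor: N = −174 + 10 log₁₀(B) + NF
10 log₁₀(1.32×10⁷) = 71.21 dB
N = −174 + 71.21 + 9.65 = −93.14 dBm
SNR = P_sig − N = −60.7 − (−93.14) = 32.44 dB → 32.4 dB

32.4 dB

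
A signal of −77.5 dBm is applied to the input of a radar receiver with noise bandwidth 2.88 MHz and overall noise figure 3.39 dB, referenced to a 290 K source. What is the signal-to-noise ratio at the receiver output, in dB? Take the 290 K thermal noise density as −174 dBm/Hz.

28.5 dB

Noise floor: N = −174 + 10 log₁₀(B) + NF
10 log₁₀(2.88×10⁶) = 64.59 dB
N = −174 + 64.59 + 3.39 = −106.02 dBm
SNR = P_sig − N = −77.5 − (−106.02) = 28.52 dB → 28.5 dB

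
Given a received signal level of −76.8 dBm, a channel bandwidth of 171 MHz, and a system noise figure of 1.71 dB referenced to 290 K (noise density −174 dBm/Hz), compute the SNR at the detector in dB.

Noise floor: N = −174 + 10 log₁₀(B) + NF
10 log₁₀(1.71×10⁸) = 82.33 dB
N = −174 + 82.33 + 1.71 = −89.96 dBm
SNR = P_sig − N = −76.8 − (−89.96) = 13.16 dB → 13.2 dB

13.2 dB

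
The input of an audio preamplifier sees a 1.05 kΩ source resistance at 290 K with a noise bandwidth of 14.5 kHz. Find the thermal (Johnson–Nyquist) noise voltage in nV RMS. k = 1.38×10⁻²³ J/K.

V_n = √(4kTRB)
4kTRB = 4 × 1.38×10⁻²³ × 290 × 1.05×10³ × 1.45×10⁴ = 2.44×10⁻¹³ V²
V_n = √(2.44×10⁻¹³) = 4.94×10⁻⁷ V = 494 nV

494 nV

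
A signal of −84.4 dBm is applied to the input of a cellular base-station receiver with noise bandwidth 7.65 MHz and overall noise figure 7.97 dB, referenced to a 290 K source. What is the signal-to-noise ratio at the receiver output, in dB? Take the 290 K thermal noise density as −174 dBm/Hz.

Noise floor: N = −174 + 10 log₁₀(B) + NF
10 log₁₀(7.65×10⁶) = 68.84 dB
N = −174 + 68.84 + 7.97 = −97.19 dBm
SNR = P_sig − N = −84.4 − (−97.19) = 12.79 dB → 12.8 dB

12.8 dB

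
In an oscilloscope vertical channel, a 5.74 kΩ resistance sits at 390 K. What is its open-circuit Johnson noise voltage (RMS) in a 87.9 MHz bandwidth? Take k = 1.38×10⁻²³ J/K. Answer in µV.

V_n = √(4kTRB)
4kTRB = 4 × 1.38×10⁻²³ × 390 × 5.74×10³ × 8.79×10⁷ = 1.09×10⁻⁸ V²
V_n = √(1.09×10⁻⁸) = 1.04×10⁻⁴ V = 104 µV

104 µV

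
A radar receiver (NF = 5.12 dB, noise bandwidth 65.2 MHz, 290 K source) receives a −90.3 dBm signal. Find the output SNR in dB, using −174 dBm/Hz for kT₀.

Noise floor: N = −174 + 10 log₁₀(B) + NF
10 log₁₀(6.52×10⁷) = 78.14 dB
N = −174 + 78.14 + 5.12 = −90.74 dBm
SNR = P_sig − N = −90.3 − (−90.74) = 0.44 dB → 0.4 dB

0.4 dB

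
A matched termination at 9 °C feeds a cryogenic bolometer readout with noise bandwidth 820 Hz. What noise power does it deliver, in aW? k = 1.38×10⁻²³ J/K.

3.19 aW

T = 9 °C + 273.15 = 282.15 K
P_n = kTB = 1.38×10⁻²³ × 282.15 × 8.20×10² = 3.19×10⁻¹⁸ W = 3.19 aW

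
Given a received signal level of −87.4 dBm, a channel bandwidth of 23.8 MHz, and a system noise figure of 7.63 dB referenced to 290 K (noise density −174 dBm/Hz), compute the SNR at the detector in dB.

5.2 dB

Noise floor: N = −174 + 10 log₁₀(B) + NF
10 log₁₀(2.38×10⁷) = 73.77 dB
N = −174 + 73.77 + 7.63 = −92.60 dBm
SNR = P_sig − N = −87.4 − (−92.60) = 5.20 dB → 5.2 dB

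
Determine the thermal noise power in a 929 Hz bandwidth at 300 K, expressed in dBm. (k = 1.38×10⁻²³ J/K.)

P_n = kTB = 1.38×10⁻²³ × 300 × 9.29×10² = 3.85×10⁻¹⁸ W
In dBm: 10 log₁₀(3.85×10⁻¹⁸ / 10⁻³) = −144.1 dBm

−144.1 dBm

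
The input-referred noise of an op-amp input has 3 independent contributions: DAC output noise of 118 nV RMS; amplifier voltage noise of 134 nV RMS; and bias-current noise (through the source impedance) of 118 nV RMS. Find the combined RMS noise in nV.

Uncorrelated sources add in power (mean-square): V_tot = √(ΣV_i²)
V_tot = √[(1.18×10⁻⁷)² + (1.34×10⁻⁷)² + (1.18×10⁻⁷)²] = 2.14×10⁻⁷ V = 214 nV

214 nV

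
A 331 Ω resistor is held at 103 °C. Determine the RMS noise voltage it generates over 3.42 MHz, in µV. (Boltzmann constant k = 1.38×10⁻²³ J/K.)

4.85 µV

T = 103 °C + 273.15 = 376.15 K
V_n = √(4kTRB)
4kTRB = 4 × 1.38×10⁻²³ × 376.15 × 3.31×10² × 3.42×10⁶ = 2.35×10⁻¹¹ V²
V_n = √(2.35×10⁻¹¹) = 4.85×10⁻⁶ V = 4.85 µV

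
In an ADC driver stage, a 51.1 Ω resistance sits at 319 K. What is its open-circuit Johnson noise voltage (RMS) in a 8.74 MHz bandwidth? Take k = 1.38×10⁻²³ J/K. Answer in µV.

V_n = √(4kTRB)
4kTRB = 4 × 1.38×10⁻²³ × 319 × 5.11×10¹ × 8.74×10⁶ = 7.86×10⁻¹² V²
V_n = √(7.86×10⁻¹²) = 2.80×10⁻⁶ V = 2.80 µV

2.80 µV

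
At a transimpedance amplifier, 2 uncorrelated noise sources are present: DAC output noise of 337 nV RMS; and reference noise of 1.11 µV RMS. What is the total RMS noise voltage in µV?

1.16 µV

Uncorrelated sources add in power (mean-square): V_tot = √(ΣV_i²)
V_tot = √[(3.37×10⁻⁷)² + (1.11×10⁻⁶)²] = 1.16×10⁻⁶ V = 1.16 µV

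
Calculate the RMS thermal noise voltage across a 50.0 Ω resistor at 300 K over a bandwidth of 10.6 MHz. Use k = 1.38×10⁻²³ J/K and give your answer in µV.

2.96 µV

V_n = √(4kTRB)
4kTRB = 4 × 1.38×10⁻²³ × 300 × 5.00×10¹ × 1.06×10⁷ = 8.78×10⁻¹² V²
V_n = √(8.78×10⁻¹²) = 2.96×10⁻⁶ V = 2.96 µV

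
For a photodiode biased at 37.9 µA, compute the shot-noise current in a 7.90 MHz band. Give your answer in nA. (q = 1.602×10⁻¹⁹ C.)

I_n = √(2qI·B)
2qI·B = 2 × 1.602×10⁻¹⁹ × 3.79×10⁻⁵ × 7.90×10⁶ = 9.59×10⁻¹⁷ A²
I_n = √(9.59×10⁻¹⁷) = 9.79×10⁻⁹ A = 9.79 nA

9.79 nA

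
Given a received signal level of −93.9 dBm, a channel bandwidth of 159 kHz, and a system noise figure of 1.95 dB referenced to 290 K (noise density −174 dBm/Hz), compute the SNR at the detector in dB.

Noise floor: N = −174 + 10 log₁₀(B) + NF
10 log₁₀(1.59×10⁵) = 52.01 dB
N = −174 + 52.01 + 1.95 = −120.04 dBm
SNR = P_sig − N = −93.9 − (−120.04) = 26.14 dB → 26.1 dB

26.1 dB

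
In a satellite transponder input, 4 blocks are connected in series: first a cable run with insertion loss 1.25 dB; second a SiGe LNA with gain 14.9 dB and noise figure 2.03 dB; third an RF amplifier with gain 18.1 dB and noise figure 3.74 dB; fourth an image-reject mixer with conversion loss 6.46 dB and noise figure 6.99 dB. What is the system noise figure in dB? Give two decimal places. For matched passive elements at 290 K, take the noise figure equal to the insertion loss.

Convert to linear (a loss of L dB is a gain of −L dB): F_i = 10^(NF_i/10), G_i = 10^(G_i,dB/10)
  Stage 1: F_1 = 10^(1.25/10) = 1.334, G_1 = 10^(−1.25/10) = 0.7499
  Stage 2: F_2 = 10^(2.03/10) = 1.596, G_2 = 10^(14.9/10) = 30.90
  Stage 3: F_3 = 10^(3.74/10) = 2.366, G_3 = 10^(18.1/10) = 64.57
  Stage 4: F_4 = 10^(6.99/10) = 5.000, G_4 = 10^(−6.46/10) = 0.2259
Friis cascade:
  F = 1.334 + (1.596 − 1)/0.7499 + (2.366 − 1)/23.17 + (5.000 − 1)/1496 = 2.190
NF = 10 log₁₀(2.190) = 3.40 dB

3.40 dB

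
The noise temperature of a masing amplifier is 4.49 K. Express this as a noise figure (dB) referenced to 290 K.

F = 1 + T_e/T₀ = 1 + 4.49/290 = 1.01548
NF = 10 log₁₀(1.01548) = 0.067 dB

0.067 dB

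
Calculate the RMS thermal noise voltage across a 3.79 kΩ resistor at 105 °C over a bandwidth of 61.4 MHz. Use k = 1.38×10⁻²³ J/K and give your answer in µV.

T = 105 °C + 273.15 = 378.15 K
V_n = √(4kTRB)
4kTRB = 4 × 1.38×10⁻²³ × 378.15 × 3.79×10³ × 6.14×10⁷ = 4.86×10⁻⁹ V²
V_n = √(4.86×10⁻⁹) = 6.97×10⁻⁵ V = 69.7 µV

69.7 µV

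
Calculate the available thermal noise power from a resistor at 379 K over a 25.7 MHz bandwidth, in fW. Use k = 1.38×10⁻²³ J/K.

134 fW

P_n = kTB = 1.38×10⁻²³ × 379 × 2.57×10⁷ = 1.34×10⁻¹³ W = 134 fW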